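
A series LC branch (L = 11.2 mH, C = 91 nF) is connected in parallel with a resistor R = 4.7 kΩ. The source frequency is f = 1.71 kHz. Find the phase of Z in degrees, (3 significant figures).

-79.1°

ω = 2πf = 10740 rad/s
X_L = ωL = 120 Ω
X_C = 1/(ωC) = 1020 Ω
Branch 1: Z₁ = R = 4700 Ω
Branch 2 (series LC): Z₂ = j(X_L − X_C) = −j902 Ω
Parallel: Z = Z₁Z₂/(Z₁+Z₂), |Z| = 886 Ω, ∠Z = -79.1°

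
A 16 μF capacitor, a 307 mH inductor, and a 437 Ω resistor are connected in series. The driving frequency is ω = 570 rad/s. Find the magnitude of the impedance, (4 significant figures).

441.9 Ω

X_L = ωL = 175.0 Ω
X_C = 1/(ωC) = 109.6 Ω
Net reactance X = X_L − X_C = 65.34 Ω
Z = 437.0 + j65.34 Ω
|Z| = √(437.0² + 65.34²) = 441.9 Ω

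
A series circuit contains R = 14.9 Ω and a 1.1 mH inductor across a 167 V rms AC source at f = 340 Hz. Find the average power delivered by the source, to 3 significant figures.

ω = 2πf = 2136 rad/s
X_L = ωL = 2.35 Ω
Z = 14.9 + j2.35 Ω
|Z| = √(14.9² + 2.35²) = 15.1 Ω
∠Z = arctan(2.35/14.9) = 8.96°
I = V/|Z| = 11.1 A
P = VI cos φ = 167 × 11.1 × cos(8.96°) = 1.83 kW

1.83 kW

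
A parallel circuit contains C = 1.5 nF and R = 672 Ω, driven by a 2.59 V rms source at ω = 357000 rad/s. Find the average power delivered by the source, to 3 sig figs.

9.98 mW

X_C = 1/(ωC) = 1870 Ω
Parallel: admittances add. Y = 1/R + jωC
Y = (0.00149 + j0.000535) S
|Y| = 0.00158 S → |Z| = 1/|Y| = 632 Ω, ∠Z = −∠Y = -19.8°
I = V/|Z| = 4.10 mA
P = VI cos φ = 2.59 × 0.00410 × cos(-19.8°) = 9.98 mW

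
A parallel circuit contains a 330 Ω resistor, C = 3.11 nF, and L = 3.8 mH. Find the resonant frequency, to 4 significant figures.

ω₀ = 1/√(LC) = 1/√(0.0038 × 3.11e-09) = 290900 rad/s
f₀ = ω₀/(2π) = 46.30 kHz

46.30 kHz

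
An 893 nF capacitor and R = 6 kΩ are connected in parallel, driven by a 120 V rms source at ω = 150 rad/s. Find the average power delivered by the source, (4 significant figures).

2.400 W

X_C = 1/(ωC) = 7465 Ω
Parallel: admittances add. Y = 1/R + jωC
Y = (0.0001667 + j0.0001340) S
|Y| = 0.0002138 S → |Z| = 1/|Y| = 4677 Ω, ∠Z = −∠Y = -38.79°
I = V/|Z| = 25.66 mA
P = VI cos φ = 120 × 0.02566 × cos(-38.79°) = 2.400 W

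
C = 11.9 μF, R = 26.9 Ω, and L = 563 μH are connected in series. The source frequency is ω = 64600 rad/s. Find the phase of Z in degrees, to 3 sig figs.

52.5°

X_L = ωL = 36.4 Ω
X_C = 1/(ωC) = 1.30 Ω
Net reactance X = X_L − X_C = 35.1 Ω
Z = 26.9 + j35.1 Ω
|Z| = √(26.9² + 35.1²) = 44.2 Ω
∠Z = arctan(35.1/26.9) = 52.5°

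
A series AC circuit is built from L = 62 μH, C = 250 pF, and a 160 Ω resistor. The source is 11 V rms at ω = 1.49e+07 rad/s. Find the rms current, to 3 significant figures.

16.3 mA

X_L = ωL = 924 Ω
X_C = 1/(ωC) = 268 Ω
Net reactance X = X_L − X_C = 655 Ω
Z = 160 + j655 Ω
|Z| = √(160² + 655²) = 675 Ω
I = V/|Z| = 11/675 = 16.3 mA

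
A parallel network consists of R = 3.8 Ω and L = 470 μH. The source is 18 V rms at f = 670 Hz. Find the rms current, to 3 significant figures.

10.3 A

ω = 2πf = 4210 rad/s
X_L = ωL = 1.98 Ω
Parallel: admittances add. Y = 1/R + 1/(jωL)
Y = (0.263 − j0.505) S
|Y| = 0.570 S → |Z| = 1/|Y| = 1.75 Ω, ∠Z = −∠Y = 62.5°
I = V/|Z| = 18/1.75 = 10.3 A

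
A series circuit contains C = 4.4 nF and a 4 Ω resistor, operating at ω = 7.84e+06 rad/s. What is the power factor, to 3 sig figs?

X_C = 1/(ωC) = 29.0 Ω
Z = 4.00 − j29.0 Ω
|Z| = √(4.00² + 29.0²) = 29.3 Ω
∠Z = arctan(-29.0/4.00) = -82.1°
cos φ = cos(-82.1°) = 0.137

0.137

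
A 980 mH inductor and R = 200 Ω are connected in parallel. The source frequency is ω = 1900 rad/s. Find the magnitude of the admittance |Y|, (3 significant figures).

5.03 mS

X_L = ωL = 1860 Ω
Parallel: admittances add. Y = 1/R + 1/(jωL)
Y = (0.00500 − j0.000537) S
|Y| = 0.00503 S → |Z| = 1/|Y| = 199 Ω, ∠Z = −∠Y = 6.13°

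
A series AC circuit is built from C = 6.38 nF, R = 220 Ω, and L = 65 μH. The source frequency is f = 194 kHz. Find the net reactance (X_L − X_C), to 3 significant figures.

-49.4 Ω

ω = 2πf = 1.219e+06 rad/s
X_L = ωL = 79.2 Ω
X_C = 1/(ωC) = 129 Ω
X = 79.2 − 129 = -49.4 Ω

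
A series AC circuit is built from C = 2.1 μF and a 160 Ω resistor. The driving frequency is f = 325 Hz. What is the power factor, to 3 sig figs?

ω = 2πf = 2042 rad/s
X_C = 1/(ωC) = 233 Ω
Z = 160 − j233 Ω
|Z| = √(160² + 233²) = 283 Ω
∠Z = arctan(-233/160) = -55.5°
cos φ = cos(-55.5°) = 0.566

0.566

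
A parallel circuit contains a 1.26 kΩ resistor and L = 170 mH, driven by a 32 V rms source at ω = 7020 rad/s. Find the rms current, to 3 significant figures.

36.9 mA

X_L = ωL = 1190 Ω
Parallel: admittances add. Y = 1/R + 1/(jωL)
Y = (0.000794 − j0.000838) S
|Y| = 0.00115 S → |Z| = 1/|Y| = 866 Ω, ∠Z = −∠Y = 46.6°
I = V/|Z| = 32/866 = 36.9 mA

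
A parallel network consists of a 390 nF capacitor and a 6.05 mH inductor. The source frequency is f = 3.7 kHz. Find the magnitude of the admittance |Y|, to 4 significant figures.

1.957 mS

ω = 2πf = 23250 rad/s
X_L = ωL = 140.6 Ω
X_C = 1/(ωC) = 110.3 Ω
Parallel: admittances add. Y = 1/(jωL) + jωC
Y = (0 + j0.001957) S
|Y| = 0.001957 S → |Z| = 1/|Y| = 511.1 Ω, ∠Z = −∠Y = -90.00°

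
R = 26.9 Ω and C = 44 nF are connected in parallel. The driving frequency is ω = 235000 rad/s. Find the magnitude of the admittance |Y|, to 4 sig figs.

X_C = 1/(ωC) = 96.71 Ω
Parallel: admittances add. Y = 1/R + jωC
Y = (0.03717 + j0.01034) S
|Y| = 0.03859 S → |Z| = 1/|Y| = 25.92 Ω, ∠Z = −∠Y = -15.54°

38.59 mS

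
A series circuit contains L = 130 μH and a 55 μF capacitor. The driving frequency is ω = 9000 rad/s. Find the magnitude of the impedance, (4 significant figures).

X_L = ωL = 1.170 Ω
X_C = 1/(ωC) = 2.020 Ω
Net reactance X = X_L − X_C = -0.8502 Ω
Z = − j0.8502 Ω
|Z| = √(0² + 0.8502²) = 0.8502 Ω

0.8502 Ω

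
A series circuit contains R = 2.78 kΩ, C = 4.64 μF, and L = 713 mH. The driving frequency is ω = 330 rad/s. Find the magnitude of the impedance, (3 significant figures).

2810 Ω

X_L = ωL = 235 Ω
X_C = 1/(ωC) = 653 Ω
Net reactance X = X_L − X_C = -418 Ω
Z = 2780 − j418 Ω
|Z| = √(2780² + 418²) = 2810 Ω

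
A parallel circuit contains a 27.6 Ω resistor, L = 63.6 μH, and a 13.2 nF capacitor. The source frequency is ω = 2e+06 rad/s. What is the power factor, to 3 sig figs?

X_L = ωL = 127 Ω
X_C = 1/(ωC) = 37.9 Ω
Parallel: admittances add. Y = 1/R + 1/(jωL) + jωC
Y = (0.0362 + j0.0185) S
|Y| = 0.0407 S → |Z| = 1/|Y| = 24.6 Ω, ∠Z = −∠Y = -27.1°
cos φ = cos(-27.1°) = 0.890

0.890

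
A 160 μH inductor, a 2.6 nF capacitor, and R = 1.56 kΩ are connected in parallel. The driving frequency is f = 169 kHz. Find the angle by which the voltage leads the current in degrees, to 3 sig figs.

78.4°

ω = 2πf = 1.062e+06 rad/s
X_L = ωL = 170 Ω
X_C = 1/(ωC) = 362 Ω
Parallel: admittances add. Y = 1/R + 1/(jωL) + jωC
Y = (0.000641 − j0.00313) S
|Y| = 0.00319 S → |Z| = 1/|Y| = 313 Ω, ∠Z = −∠Y = 78.4°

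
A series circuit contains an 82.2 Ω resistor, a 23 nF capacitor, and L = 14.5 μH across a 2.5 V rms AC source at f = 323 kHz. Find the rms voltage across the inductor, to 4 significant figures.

0.8908 V

ω = 2πf = 2.029e+06 rad/s
X_L = ωL = 29.43 Ω
X_C = 1/(ωC) = 21.42 Ω
Net reactance X = X_L − X_C = 8.004 Ω
Z = 82.20 + j8.004 Ω
|Z| = √(82.20² + 8.004²) = 82.59 Ω
I = V/|Z| = 30.27 mA
V_L = I·|Z_L| = 0.03027 × 29.43 = 0.8908 V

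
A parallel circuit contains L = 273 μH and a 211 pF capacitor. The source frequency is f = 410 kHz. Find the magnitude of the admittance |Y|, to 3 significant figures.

878 μS

ω = 2πf = 2.576e+06 rad/s
X_L = ωL = 703 Ω
X_C = 1/(ωC) = 1840 Ω
Parallel: admittances add. Y = 1/(jωL) + jωC
Y = (0 − j0.000878) S
|Y| = 0.000878 S → |Z| = 1/|Y| = 1140 Ω, ∠Z = −∠Y = 90.0°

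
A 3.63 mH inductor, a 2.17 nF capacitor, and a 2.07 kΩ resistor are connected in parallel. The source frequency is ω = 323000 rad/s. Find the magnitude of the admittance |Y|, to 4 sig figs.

506.4 μS

X_L = ωL = 1172 Ω
X_C = 1/(ωC) = 1427 Ω
Parallel: admittances add. Y = 1/R + 1/(jωL) + jωC
Y = (0.0004831 − j0.0001520) S
|Y| = 0.0005064 S → |Z| = 1/|Y| = 1975 Ω, ∠Z = −∠Y = 17.46°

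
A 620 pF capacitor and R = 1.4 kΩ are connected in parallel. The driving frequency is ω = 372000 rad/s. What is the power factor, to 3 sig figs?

0.952

X_C = 1/(ωC) = 4340 Ω
Parallel: admittances add. Y = 1/R + jωC
Y = (0.000714 + j0.000231) S
|Y| = 0.000751 S → |Z| = 1/|Y| = 1330 Ω, ∠Z = −∠Y = -17.9°
cos φ = cos(-17.9°) = 0.952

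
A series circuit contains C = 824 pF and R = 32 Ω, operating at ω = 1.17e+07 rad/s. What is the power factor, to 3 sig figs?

X_C = 1/(ωC) = 104 Ω
Z = 32.0 − j104 Ω
|Z| = √(32.0² + 104²) = 109 Ω
∠Z = arctan(-104/32.0) = -72.9°
cos φ = cos(-72.9°) = 0.295

0.295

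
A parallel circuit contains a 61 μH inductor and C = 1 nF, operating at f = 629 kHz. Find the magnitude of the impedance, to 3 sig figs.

ω = 2πf = 3.952e+06 rad/s
X_L = ωL = 241 Ω
X_C = 1/(ωC) = 253 Ω
Parallel: admittances add. Y = 1/(jωL) + jωC
Y = (0 − j0.000196) S
|Y| = 0.000196 S → |Z| = 1/|Y| = 5110 Ω, ∠Z = −∠Y = 90.0°

5110 Ω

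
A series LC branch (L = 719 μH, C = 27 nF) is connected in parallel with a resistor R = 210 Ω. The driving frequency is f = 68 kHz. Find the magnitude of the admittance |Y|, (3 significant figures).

6.58 mS

ω = 2πf = 427300 rad/s
X_L = ωL = 307 Ω
X_C = 1/(ωC) = 86.7 Ω
Branch 1: Z₁ = R = 210 Ω
Branch 2 (series LC): Z₂ = j(X_L − X_C) = j221 Ω
Parallel: Z = Z₁Z₂/(Z₁+Z₂), |Z| = 152 Ω, ∠Z = 43.6°
|Y| = 1/|Z| = 6.58 mS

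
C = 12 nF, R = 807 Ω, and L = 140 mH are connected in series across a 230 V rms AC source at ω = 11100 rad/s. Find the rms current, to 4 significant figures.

38.28 mA

X_L = ωL = 1554 Ω
X_C = 1/(ωC) = 7508 Ω
Net reactance X = X_L − X_C = -5954 Ω
Z = 807.0 − j5954 Ω
|Z| = √(807.0² + 5954²) = 6008 Ω
I = V/|Z| = 230/6008 = 38.28 mA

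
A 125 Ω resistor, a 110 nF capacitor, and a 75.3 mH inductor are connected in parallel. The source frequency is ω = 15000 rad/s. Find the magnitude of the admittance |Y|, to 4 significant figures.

X_L = ωL = 1130 Ω
X_C = 1/(ωC) = 606.1 Ω
Parallel: admittances add. Y = 1/R + 1/(jωL) + jωC
Y = (0.008000 + j0.0007647) S
|Y| = 0.008036 S → |Z| = 1/|Y| = 124.4 Ω, ∠Z = −∠Y = -5.460°

8.036 mS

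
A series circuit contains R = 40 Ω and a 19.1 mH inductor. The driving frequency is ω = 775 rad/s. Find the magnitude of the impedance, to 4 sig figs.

X_L = ωL = 14.80 Ω
Z = 40.00 + j14.80 Ω
|Z| = √(40.00² + 14.80²) = 42.65 Ω

42.65 Ω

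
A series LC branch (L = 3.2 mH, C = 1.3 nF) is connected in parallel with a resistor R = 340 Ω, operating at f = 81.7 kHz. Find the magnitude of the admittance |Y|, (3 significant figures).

ω = 2πf = 513300 rad/s
X_L = ωL = 1640 Ω
X_C = 1/(ωC) = 1500 Ω
Branch 1: Z₁ = R = 340 Ω
Branch 2 (series LC): Z₂ = j(X_L − X_C) = j144 Ω
Parallel: Z = Z₁Z₂/(Z₁+Z₂), |Z| = 133 Ω, ∠Z = 67.0°
|Y| = 1/|Z| = 7.53 mS

7.53 mS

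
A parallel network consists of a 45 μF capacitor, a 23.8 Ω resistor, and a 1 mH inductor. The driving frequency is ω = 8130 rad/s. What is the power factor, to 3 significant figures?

X_L = ωL = 8.13 Ω
X_C = 1/(ωC) = 2.73 Ω
Parallel: admittances add. Y = 1/R + 1/(jωL) + jωC
Y = (0.0420 + j0.243) S
|Y| = 0.246 S → |Z| = 1/|Y| = 4.06 Ω, ∠Z = −∠Y = -80.2°
cos φ = cos(-80.2°) = 0.170

0.170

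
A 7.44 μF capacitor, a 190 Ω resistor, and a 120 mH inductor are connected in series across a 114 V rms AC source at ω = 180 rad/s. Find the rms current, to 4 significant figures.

X_L = ωL = 21.60 Ω
X_C = 1/(ωC) = 746.7 Ω
Net reactance X = X_L − X_C = -725.1 Ω
Z = 190.0 − j725.1 Ω
|Z| = √(190.0² + 725.1²) = 749.6 Ω
I = V/|Z| = 114/749.6 = 152.1 mA

152.1 mA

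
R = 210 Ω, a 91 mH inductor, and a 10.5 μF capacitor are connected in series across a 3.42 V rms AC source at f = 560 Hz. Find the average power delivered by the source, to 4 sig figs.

ω = 2πf = 3519 rad/s
X_L = ωL = 320.2 Ω
X_C = 1/(ωC) = 27.07 Ω
Net reactance X = X_L − X_C = 293.1 Ω
Z = 210.0 + j293.1 Ω
|Z| = √(210.0² + 293.1²) = 360.6 Ω
∠Z = arctan(293.1/210.0) = 54.38°
I = V/|Z| = 9.485 mA
P = VI cos φ = 3.42 × 0.009485 × cos(54.38°) = 18.89 mW

18.89 mW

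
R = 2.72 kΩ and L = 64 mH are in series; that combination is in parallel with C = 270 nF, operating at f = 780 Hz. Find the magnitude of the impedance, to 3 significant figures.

ω = 2πf = 4901 rad/s
X_L = ωL = 314 Ω
X_C = 1/(ωC) = 756 Ω
Branch 1 (R+jX_L): Z₁ = 2720 + j314 Ω, |Z₁| = 2740 Ω
Branch 2 (−jX_C): Z₂ = −j756 Ω
Parallel: Z = Z₁Z₂/(Z₁+Z₂), |Z| = 751 Ω, ∠Z = -74.2°

751 Ω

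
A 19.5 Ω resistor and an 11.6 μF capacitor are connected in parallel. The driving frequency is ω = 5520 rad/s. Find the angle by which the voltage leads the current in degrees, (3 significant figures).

-51.3°

X_C = 1/(ωC) = 15.6 Ω
Parallel: admittances add. Y = 1/R + jωC
Y = (0.0513 + j0.0640) S
|Y| = 0.0820 S → |Z| = 1/|Y| = 12.2 Ω, ∠Z = −∠Y = -51.3°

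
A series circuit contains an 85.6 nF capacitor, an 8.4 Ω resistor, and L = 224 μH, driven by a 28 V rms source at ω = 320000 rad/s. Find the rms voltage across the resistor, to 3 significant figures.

X_L = ωL = 71.7 Ω
X_C = 1/(ωC) = 36.5 Ω
Net reactance X = X_L − X_C = 35.2 Ω
Z = 8.40 + j35.2 Ω
|Z| = √(8.40² + 35.2²) = 36.2 Ω
I = V/|Z| = 774 mA
V_R = I·|Z_R| = 0.774 × 8.40 = 6.50 V

6.50 V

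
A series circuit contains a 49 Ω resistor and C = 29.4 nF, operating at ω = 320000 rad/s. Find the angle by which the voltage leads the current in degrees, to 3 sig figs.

X_C = 1/(ωC) = 106 Ω
Z = 49.0 − j106 Ω
|Z| = √(49.0² + 106²) = 117 Ω
∠Z = arctan(-106/49.0) = -65.3°

-65.3°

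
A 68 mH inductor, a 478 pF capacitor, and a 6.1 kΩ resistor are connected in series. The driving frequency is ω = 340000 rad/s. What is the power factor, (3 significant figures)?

0.338

X_L = ωL = 23100 Ω
X_C = 1/(ωC) = 6150 Ω
Net reactance X = X_L − X_C = 17000 Ω
Z = 6100 + j17000 Ω
|Z| = √(6100² + 17000²) = 18000 Ω
∠Z = arctan(17000/6100) = 70.2°
cos φ = cos(70.2°) = 0.338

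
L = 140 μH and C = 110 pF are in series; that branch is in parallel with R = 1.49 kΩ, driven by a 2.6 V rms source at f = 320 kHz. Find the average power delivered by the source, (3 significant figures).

4.54 mW

ω = 2πf = 2.011e+06 rad/s
X_L = ωL = 281 Ω
X_C = 1/(ωC) = 4520 Ω
Branch 1: Z₁ = R = 1490 Ω
Branch 2 (series LC): Z₂ = j(X_L − X_C) = −j4240 Ω
Parallel: Z = Z₁Z₂/(Z₁+Z₂), |Z| = 1410 Ω, ∠Z = -19.4°
I = V/|Z| = 1.85 mA
P = VI cos φ = 2.6 × 0.00185 × cos(-19.4°) = 4.54 mW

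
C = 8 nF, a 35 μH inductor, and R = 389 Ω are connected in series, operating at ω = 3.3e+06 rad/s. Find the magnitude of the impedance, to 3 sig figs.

X_L = ωL = 115 Ω
X_C = 1/(ωC) = 37.9 Ω
Net reactance X = X_L − X_C = 77.6 Ω
Z = 389 + j77.6 Ω
|Z| = √(389² + 77.6²) = 397 Ω

397 Ω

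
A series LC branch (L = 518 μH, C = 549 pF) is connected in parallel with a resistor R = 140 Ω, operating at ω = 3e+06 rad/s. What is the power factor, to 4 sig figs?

X_L = ωL = 1554 Ω
X_C = 1/(ωC) = 607.2 Ω
Branch 1: Z₁ = R = 140.0 Ω
Branch 2 (series LC): Z₂ = j(X_L − X_C) = j946.8 Ω
Parallel: Z = Z₁Z₂/(Z₁+Z₂), |Z| = 138.5 Ω, ∠Z = 8.411°
cos φ = cos(8.411°) = 0.9892

0.9892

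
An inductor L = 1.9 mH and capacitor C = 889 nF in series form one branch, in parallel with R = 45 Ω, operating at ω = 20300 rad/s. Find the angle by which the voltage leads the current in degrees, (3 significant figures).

X_L = ωL = 38.6 Ω
X_C = 1/(ωC) = 55.4 Ω
Branch 1: Z₁ = R = 45.0 Ω
Branch 2 (series LC): Z₂ = j(X_L − X_C) = −j16.8 Ω
Parallel: Z = Z₁Z₂/(Z₁+Z₂), |Z| = 15.8 Ω, ∠Z = -69.5°

-69.5°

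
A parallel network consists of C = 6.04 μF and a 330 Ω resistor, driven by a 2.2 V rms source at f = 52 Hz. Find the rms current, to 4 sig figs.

7.956 mA

ω = 2πf = 326.7 rad/s
X_C = 1/(ωC) = 506.7 Ω
Parallel: admittances add. Y = 1/R + jωC
Y = (0.003030 + j0.001973) S
|Y| = 0.003616 S → |Z| = 1/|Y| = 276.5 Ω, ∠Z = −∠Y = -33.07°
I = V/|Z| = 2.2/276.5 = 7.956 mA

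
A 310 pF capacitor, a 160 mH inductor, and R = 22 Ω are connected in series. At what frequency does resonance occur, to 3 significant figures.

ω₀ = 1/√(LC) = 1/√(0.16 × 3.1e-10) = 142000 rad/s
f₀ = ω₀/(2π) = 22.6 kHz

22.6 kHz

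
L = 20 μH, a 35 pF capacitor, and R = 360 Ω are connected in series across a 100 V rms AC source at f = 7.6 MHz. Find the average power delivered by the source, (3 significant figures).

ω = 2πf = 4.775e+07 rad/s
X_L = ωL = 955 Ω
X_C = 1/(ωC) = 598 Ω
Net reactance X = X_L − X_C = 357 Ω
Z = 360 + j357 Ω
|Z| = √(360² + 357²) = 507 Ω
∠Z = arctan(357/360) = 44.7°
I = V/|Z| = 197 mA
P = VI cos φ = 100 × 0.197 × cos(44.7°) = 14.0 W

14.0 W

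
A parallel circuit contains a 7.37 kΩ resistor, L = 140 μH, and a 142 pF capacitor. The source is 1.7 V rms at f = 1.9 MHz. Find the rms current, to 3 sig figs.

ω = 2πf = 1.194e+07 rad/s
X_L = ωL = 1670 Ω
X_C = 1/(ωC) = 590 Ω
Parallel: admittances add. Y = 1/R + 1/(jωL) + jωC
Y = (0.000136 + j0.00110) S
|Y| = 0.00111 S → |Z| = 1/|Y| = 905 Ω, ∠Z = −∠Y = -82.9°
I = V/|Z| = 1.7/905 = 1.88 mA

1.88 mA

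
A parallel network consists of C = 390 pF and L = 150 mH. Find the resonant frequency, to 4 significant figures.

20.81 kHz

ω₀ = 1/√(LC) = 1/√(0.15 × 3.9e-10) = 130700 rad/s
f₀ = ω₀/(2π) = 20.81 kHz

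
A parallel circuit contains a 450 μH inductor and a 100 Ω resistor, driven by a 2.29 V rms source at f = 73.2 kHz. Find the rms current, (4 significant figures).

ω = 2πf = 459900 rad/s
X_L = ωL = 207.0 Ω
Parallel: admittances add. Y = 1/R + 1/(jωL)
Y = (0.01000 − j0.004832) S
|Y| = 0.01111 S → |Z| = 1/|Y| = 90.04 Ω, ∠Z = −∠Y = 25.79°
I = V/|Z| = 2.29/90.04 = 25.43 mA

25.43 mA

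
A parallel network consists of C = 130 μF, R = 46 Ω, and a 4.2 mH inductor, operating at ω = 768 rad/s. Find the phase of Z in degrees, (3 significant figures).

84.1°

X_L = ωL = 3.23 Ω
X_C = 1/(ωC) = 10.0 Ω
Parallel: admittances add. Y = 1/R + 1/(jωL) + jωC
Y = (0.0217 − j0.210) S
|Y| = 0.211 S → |Z| = 1/|Y| = 4.73 Ω, ∠Z = −∠Y = 84.1°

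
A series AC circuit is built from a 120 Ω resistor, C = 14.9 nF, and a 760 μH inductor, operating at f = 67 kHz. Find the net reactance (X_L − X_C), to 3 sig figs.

161 Ω

ω = 2πf = 421000 rad/s
X_L = ωL = 320 Ω
X_C = 1/(ωC) = 159 Ω
X = 320 − 159 = 161 Ω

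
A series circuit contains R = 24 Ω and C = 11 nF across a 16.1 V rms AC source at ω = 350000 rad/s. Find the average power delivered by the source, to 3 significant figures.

91.4 mW

X_C = 1/(ωC) = 260 Ω
Z = 24.0 − j260 Ω
|Z| = √(24.0² + 260²) = 261 Ω
∠Z = arctan(-260/24.0) = -84.7°
I = V/|Z| = 61.7 mA
P = VI cos φ = 16.1 × 0.0617 × cos(-84.7°) = 91.4 mW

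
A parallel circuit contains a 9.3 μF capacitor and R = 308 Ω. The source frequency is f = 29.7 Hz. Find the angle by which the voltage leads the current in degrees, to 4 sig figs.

-28.13°

ω = 2πf = 186.6 rad/s
X_C = 1/(ωC) = 576.2 Ω
Parallel: admittances add. Y = 1/R + jωC
Y = (0.003247 + j0.001735) S
|Y| = 0.003681 S → |Z| = 1/|Y| = 271.6 Ω, ∠Z = −∠Y = -28.13°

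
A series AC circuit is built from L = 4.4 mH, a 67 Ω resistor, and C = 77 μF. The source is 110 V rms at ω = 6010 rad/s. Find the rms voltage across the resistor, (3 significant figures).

103 V

X_L = ωL = 26.4 Ω
X_C = 1/(ωC) = 2.16 Ω
Net reactance X = X_L − X_C = 24.3 Ω
Z = 67.0 + j24.3 Ω
|Z| = √(67.0² + 24.3²) = 71.3 Ω
I = V/|Z| = 1.54 A
V_R = I·|Z_R| = 1.54 × 67.0 = 103 V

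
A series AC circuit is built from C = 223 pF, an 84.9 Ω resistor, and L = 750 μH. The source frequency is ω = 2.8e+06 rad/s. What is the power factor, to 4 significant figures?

X_L = ωL = 2100 Ω
X_C = 1/(ωC) = 1602 Ω
Net reactance X = X_L − X_C = 498.5 Ω
Z = 84.90 + j498.5 Ω
|Z| = √(84.90² + 498.5²) = 505.6 Ω
∠Z = arctan(498.5/84.90) = 80.33°
cos φ = cos(80.33°) = 0.1679

0.1679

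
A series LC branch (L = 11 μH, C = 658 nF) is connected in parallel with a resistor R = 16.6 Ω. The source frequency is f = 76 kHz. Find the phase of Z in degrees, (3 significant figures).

ω = 2πf = 477500 rad/s
X_L = ωL = 5.25 Ω
X_C = 1/(ωC) = 3.18 Ω
Branch 1: Z₁ = R = 16.6 Ω
Branch 2 (series LC): Z₂ = j(X_L − X_C) = j2.07 Ω
Parallel: Z = Z₁Z₂/(Z₁+Z₂), |Z| = 2.05 Ω, ∠Z = 82.9°

82.9°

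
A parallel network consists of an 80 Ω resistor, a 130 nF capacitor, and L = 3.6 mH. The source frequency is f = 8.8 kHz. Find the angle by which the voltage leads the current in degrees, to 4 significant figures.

-9.822°

ω = 2πf = 55290 rad/s
X_L = ωL = 199.1 Ω
X_C = 1/(ωC) = 139.1 Ω
Parallel: admittances add. Y = 1/R + 1/(jωL) + jωC
Y = (0.01250 + j0.002164) S
|Y| = 0.01269 S → |Z| = 1/|Y| = 78.83 Ω, ∠Z = −∠Y = -9.822°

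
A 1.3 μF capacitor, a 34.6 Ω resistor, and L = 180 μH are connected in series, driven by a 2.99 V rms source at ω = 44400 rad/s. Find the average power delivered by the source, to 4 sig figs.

X_L = ωL = 7.992 Ω
X_C = 1/(ωC) = 17.33 Ω
Net reactance X = X_L − X_C = -9.333 Ω
Z = 34.60 − j9.333 Ω
|Z| = √(34.60² + 9.333²) = 35.84 Ω
∠Z = arctan(-9.333/34.60) = -15.10°
I = V/|Z| = 83.43 mA
P = VI cos φ = 2.99 × 0.08343 × cos(-15.10°) = 240.9 mW

240.9 mW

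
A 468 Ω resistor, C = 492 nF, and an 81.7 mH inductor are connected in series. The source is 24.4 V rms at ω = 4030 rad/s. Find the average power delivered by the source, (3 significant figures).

1.12 W

X_L = ωL = 329 Ω
X_C = 1/(ωC) = 504 Ω
Net reactance X = X_L − X_C = -175 Ω
Z = 468 − j175 Ω
|Z| = √(468² + 175²) = 500 Ω
∠Z = arctan(-175/468) = -20.5°
I = V/|Z| = 48.8 mA
P = VI cos φ = 24.4 × 0.0488 × cos(-20.5°) = 1.12 W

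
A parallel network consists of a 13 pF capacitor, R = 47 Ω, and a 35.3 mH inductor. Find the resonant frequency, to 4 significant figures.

ω₀ = 1/√(LC) = 1/√(0.0353 × 1.3e-11) = 1.476e+06 rad/s
f₀ = ω₀/(2π) = 234.9 kHz

234.9 kHz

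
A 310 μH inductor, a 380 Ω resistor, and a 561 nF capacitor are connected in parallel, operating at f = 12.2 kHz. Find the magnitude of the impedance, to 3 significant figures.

ω = 2πf = 76650 rad/s
X_L = ωL = 23.8 Ω
X_C = 1/(ωC) = 23.3 Ω
Parallel: admittances add. Y = 1/R + 1/(jωL) + jωC
Y = (0.00263 + j0.000921) S
|Y| = 0.00279 S → |Z| = 1/|Y| = 359 Ω, ∠Z = −∠Y = -19.3°

359 Ω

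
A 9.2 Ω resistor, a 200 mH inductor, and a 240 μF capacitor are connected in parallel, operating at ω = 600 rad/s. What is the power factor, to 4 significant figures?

X_L = ωL = 120.0 Ω
X_C = 1/(ωC) = 6.944 Ω
Parallel: admittances add. Y = 1/R + 1/(jωL) + jωC
Y = (0.1087 + j0.1357) S
|Y| = 0.1738 S → |Z| = 1/|Y| = 5.752 Ω, ∠Z = −∠Y = -51.30°
cos φ = cos(-51.30°) = 0.6253

0.6253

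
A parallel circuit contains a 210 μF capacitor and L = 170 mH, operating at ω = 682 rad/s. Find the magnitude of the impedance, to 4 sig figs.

X_L = ωL = 115.9 Ω
X_C = 1/(ωC) = 6.982 Ω
Parallel: admittances add. Y = 1/(jωL) + jωC
Y = (0 + j0.1346) S
|Y| = 0.1346 S → |Z| = 1/|Y| = 7.430 Ω, ∠Z = −∠Y = -90.00°

7.430 Ω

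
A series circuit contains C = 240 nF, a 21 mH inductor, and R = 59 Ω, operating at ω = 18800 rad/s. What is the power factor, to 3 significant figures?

0.323

X_L = ωL = 395 Ω
X_C = 1/(ωC) = 222 Ω
Net reactance X = X_L − X_C = 173 Ω
Z = 59.0 + j173 Ω
|Z| = √(59.0² + 173²) = 183 Ω
∠Z = arctan(173/59.0) = 71.2°
cos φ = cos(71.2°) = 0.323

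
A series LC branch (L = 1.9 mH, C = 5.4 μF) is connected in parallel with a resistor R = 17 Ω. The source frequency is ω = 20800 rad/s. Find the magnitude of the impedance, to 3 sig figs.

X_L = ωL = 39.5 Ω
X_C = 1/(ωC) = 8.90 Ω
Branch 1: Z₁ = R = 17.0 Ω
Branch 2 (series LC): Z₂ = j(X_L − X_C) = j30.6 Ω
Parallel: Z = Z₁Z₂/(Z₁+Z₂), |Z| = 14.9 Ω, ∠Z = 29.0°

14.9 Ω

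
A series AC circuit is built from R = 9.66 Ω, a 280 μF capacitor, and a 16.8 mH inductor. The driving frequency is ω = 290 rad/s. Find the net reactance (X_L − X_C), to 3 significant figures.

X_L = ωL = 4.87 Ω
X_C = 1/(ωC) = 12.3 Ω
X = 4.87 − 12.3 = -7.44 Ω

-7.44 Ω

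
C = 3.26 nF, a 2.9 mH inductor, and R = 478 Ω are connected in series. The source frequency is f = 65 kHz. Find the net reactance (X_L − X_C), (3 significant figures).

433 Ω

ω = 2πf = 408400 rad/s
X_L = ωL = 1180 Ω
X_C = 1/(ωC) = 751 Ω
X = 1180 − 751 = 433 Ω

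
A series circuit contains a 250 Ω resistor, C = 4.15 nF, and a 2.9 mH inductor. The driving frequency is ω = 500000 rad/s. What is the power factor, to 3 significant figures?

0.250

X_L = ωL = 1450 Ω
X_C = 1/(ωC) = 482 Ω
Net reactance X = X_L − X_C = 968 Ω
Z = 250 + j968 Ω
|Z| = √(250² + 968²) = 1000 Ω
∠Z = arctan(968/250) = 75.5°
cos φ = cos(75.5°) = 0.250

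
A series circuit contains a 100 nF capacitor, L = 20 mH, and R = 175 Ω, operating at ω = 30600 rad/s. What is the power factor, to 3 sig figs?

0.523

X_L = ωL = 612 Ω
X_C = 1/(ωC) = 327 Ω
Net reactance X = X_L − X_C = 285 Ω
Z = 175 + j285 Ω
|Z| = √(175² + 285²) = 335 Ω
∠Z = arctan(285/175) = 58.5°
cos φ = cos(58.5°) = 0.523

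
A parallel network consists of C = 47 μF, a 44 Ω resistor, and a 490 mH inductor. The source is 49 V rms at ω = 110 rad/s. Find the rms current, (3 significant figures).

1.29 A

X_L = ωL = 53.9 Ω
X_C = 1/(ωC) = 193 Ω
Parallel: admittances add. Y = 1/R + 1/(jωL) + jωC
Y = (0.0227 − j0.0134) S
|Y| = 0.0264 S → |Z| = 1/|Y| = 37.9 Ω, ∠Z = −∠Y = 30.5°
I = V/|Z| = 49/37.9 = 1.29 A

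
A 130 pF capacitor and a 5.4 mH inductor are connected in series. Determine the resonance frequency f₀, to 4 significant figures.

190.0 kHz

ω₀ = 1/√(LC) = 1/√(0.0054 × 1.3e-10) = 1.194e+06 rad/s
f₀ = ω₀/(2π) = 190.0 kHz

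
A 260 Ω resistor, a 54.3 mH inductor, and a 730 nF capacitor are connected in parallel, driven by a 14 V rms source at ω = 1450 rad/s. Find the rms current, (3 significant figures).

172 mA

X_L = ωL = 78.7 Ω
X_C = 1/(ωC) = 945 Ω
Parallel: admittances add. Y = 1/R + 1/(jωL) + jωC
Y = (0.00385 − j0.0116) S
|Y| = 0.0123 S → |Z| = 1/|Y| = 81.6 Ω, ∠Z = −∠Y = 71.7°
I = V/|Z| = 14/81.6 = 172 mA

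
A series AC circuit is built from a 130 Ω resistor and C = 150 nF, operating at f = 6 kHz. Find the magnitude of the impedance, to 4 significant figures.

ω = 2πf = 37700 rad/s
X_C = 1/(ωC) = 176.8 Ω
Z = 130.0 − j176.8 Ω
|Z| = √(130.0² + 176.8²) = 219.5 Ω

219.5 Ω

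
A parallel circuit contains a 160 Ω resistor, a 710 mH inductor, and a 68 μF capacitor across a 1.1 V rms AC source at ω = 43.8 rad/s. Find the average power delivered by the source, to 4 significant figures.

X_L = ωL = 31.10 Ω
X_C = 1/(ωC) = 335.8 Ω
Parallel: admittances add. Y = 1/R + 1/(jωL) + jωC
Y = (0.006250 − j0.02918) S
|Y| = 0.02984 S → |Z| = 1/|Y| = 33.51 Ω, ∠Z = −∠Y = 77.91°
I = V/|Z| = 32.82 mA
P = VI cos φ = 1.1 × 0.03282 × cos(77.91°) = 7.563 mW

7.563 mW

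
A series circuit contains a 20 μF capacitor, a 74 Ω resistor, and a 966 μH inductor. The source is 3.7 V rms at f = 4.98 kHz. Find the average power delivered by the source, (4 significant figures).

160.9 mW

ω = 2πf = 31290 rad/s
X_L = ωL = 30.23 Ω
X_C = 1/(ωC) = 1.598 Ω
Net reactance X = X_L − X_C = 28.63 Ω
Z = 74.00 + j28.63 Ω
|Z| = √(74.00² + 28.63²) = 79.34 Ω
∠Z = arctan(28.63/74.00) = 21.15°
I = V/|Z| = 46.63 mA
P = VI cos φ = 3.7 × 0.04663 × cos(21.15°) = 160.9 mW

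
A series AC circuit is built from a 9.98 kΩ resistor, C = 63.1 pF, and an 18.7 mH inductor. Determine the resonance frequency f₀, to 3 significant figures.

ω₀ = 1/√(LC) = 1/√(0.0187 × 6.31e-11) = 920600 rad/s
f₀ = ω₀/(2π) = 147 kHz

147 kHz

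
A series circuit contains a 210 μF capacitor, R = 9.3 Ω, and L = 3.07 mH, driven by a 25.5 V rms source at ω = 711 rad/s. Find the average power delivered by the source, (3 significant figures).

56.6 W

X_L = ωL = 2.18 Ω
X_C = 1/(ωC) = 6.70 Ω
Net reactance X = X_L − X_C = -4.51 Ω
Z = 9.30 − j4.51 Ω
|Z| = √(9.30² + 4.51²) = 10.3 Ω
∠Z = arctan(-4.51/9.30) = -25.9°
I = V/|Z| = 2.47 A
P = VI cos φ = 25.5 × 2.47 × cos(-25.9°) = 56.6 W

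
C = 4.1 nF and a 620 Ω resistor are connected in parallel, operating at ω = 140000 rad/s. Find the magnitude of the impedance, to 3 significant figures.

584 Ω

X_C = 1/(ωC) = 1740 Ω
Parallel: admittances add. Y = 1/R + jωC
Y = (0.00161 + j0.000574) S
|Y| = 0.00171 S → |Z| = 1/|Y| = 584 Ω, ∠Z = −∠Y = -19.6°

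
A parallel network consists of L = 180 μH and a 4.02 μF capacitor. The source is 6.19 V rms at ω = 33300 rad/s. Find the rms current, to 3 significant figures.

X_L = ωL = 5.99 Ω
X_C = 1/(ωC) = 7.47 Ω
Parallel: admittances add. Y = 1/(jωL) + jωC
Y = (0 − j0.0330) S
|Y| = 0.0330 S → |Z| = 1/|Y| = 30.3 Ω, ∠Z = −∠Y = 90.0°
I = V/|Z| = 6.19/30.3 = 204 mA

204 mA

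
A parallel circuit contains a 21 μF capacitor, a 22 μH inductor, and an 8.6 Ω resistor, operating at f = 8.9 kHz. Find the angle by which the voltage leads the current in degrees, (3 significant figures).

ω = 2πf = 55920 rad/s
X_L = ωL = 1.23 Ω
X_C = 1/(ωC) = 0.852 Ω
Parallel: admittances add. Y = 1/R + 1/(jωL) + jωC
Y = (0.116 + j0.361) S
|Y| = 0.380 S → |Z| = 1/|Y| = 2.63 Ω, ∠Z = −∠Y = -72.2°

-72.2°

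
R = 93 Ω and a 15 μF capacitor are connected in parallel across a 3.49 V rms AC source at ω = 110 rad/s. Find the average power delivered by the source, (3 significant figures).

131 mW

X_C = 1/(ωC) = 606 Ω
Parallel: admittances add. Y = 1/R + jωC
Y = (0.0108 + j0.00165) S
|Y| = 0.0109 S → |Z| = 1/|Y| = 91.9 Ω, ∠Z = −∠Y = -8.72°
I = V/|Z| = 38.0 mA
P = VI cos φ = 3.49 × 0.0380 × cos(-8.72°) = 131 mW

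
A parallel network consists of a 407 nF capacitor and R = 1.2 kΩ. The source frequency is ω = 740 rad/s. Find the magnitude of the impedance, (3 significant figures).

1130 Ω

X_C = 1/(ωC) = 3320 Ω
Parallel: admittances add. Y = 1/R + jωC
Y = (0.000833 + j0.000301) S
|Y| = 0.000886 S → |Z| = 1/|Y| = 1130 Ω, ∠Z = −∠Y = -19.9°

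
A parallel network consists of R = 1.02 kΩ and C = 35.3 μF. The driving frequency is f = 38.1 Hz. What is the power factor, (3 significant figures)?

0.115

ω = 2πf = 239.4 rad/s
X_C = 1/(ωC) = 118 Ω
Parallel: admittances add. Y = 1/R + jωC
Y = (0.000980 + j0.00845) S
|Y| = 0.00851 S → |Z| = 1/|Y| = 118 Ω, ∠Z = −∠Y = -83.4°
cos φ = cos(-83.4°) = 0.115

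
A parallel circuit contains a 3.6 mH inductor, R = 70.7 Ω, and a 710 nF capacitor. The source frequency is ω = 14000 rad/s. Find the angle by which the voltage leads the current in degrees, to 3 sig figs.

35.0°

X_L = ωL = 50.4 Ω
X_C = 1/(ωC) = 101 Ω
Parallel: admittances add. Y = 1/R + 1/(jωL) + jωC
Y = (0.0141 − j0.00990) S
|Y| = 0.0173 S → |Z| = 1/|Y| = 57.9 Ω, ∠Z = −∠Y = 35.0°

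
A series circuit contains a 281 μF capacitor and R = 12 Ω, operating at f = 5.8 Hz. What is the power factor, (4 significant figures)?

0.1220

ω = 2πf = 36.44 rad/s
X_C = 1/(ωC) = 97.65 Ω
Z = 12.00 − j97.65 Ω
|Z| = √(12.00² + 97.65²) = 98.39 Ω
∠Z = arctan(-97.65/12.00) = -82.99°
cos φ = cos(-82.99°) = 0.1220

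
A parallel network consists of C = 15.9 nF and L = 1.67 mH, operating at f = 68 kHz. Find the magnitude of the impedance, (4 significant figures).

185.5 Ω

ω = 2πf = 427300 rad/s
X_L = ωL = 713.5 Ω
X_C = 1/(ωC) = 147.2 Ω
Parallel: admittances add. Y = 1/(jωL) + jωC
Y = (0 + j0.005392) S
|Y| = 0.005392 S → |Z| = 1/|Y| = 185.5 Ω, ∠Z = −∠Y = -90.00°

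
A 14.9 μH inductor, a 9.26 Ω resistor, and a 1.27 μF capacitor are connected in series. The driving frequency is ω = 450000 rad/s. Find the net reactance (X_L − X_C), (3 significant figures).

4.96 Ω

X_L = ωL = 6.71 Ω
X_C = 1/(ωC) = 1.75 Ω
X = 6.71 − 1.75 = 4.96 Ω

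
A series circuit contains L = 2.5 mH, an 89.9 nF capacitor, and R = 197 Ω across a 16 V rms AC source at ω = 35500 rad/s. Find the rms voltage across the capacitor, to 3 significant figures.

16.8 V

X_L = ωL = 88.8 Ω
X_C = 1/(ωC) = 313 Ω
Net reactance X = X_L − X_C = -225 Ω
Z = 197 − j225 Ω
|Z| = √(197² + 225²) = 299 Ω
I = V/|Z| = 53.6 mA
V_C = I·|Z_C| = 0.0536 × 313 = 16.8 V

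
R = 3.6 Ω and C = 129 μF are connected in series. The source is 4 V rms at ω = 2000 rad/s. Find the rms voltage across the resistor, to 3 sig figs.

2.72 V

X_C = 1/(ωC) = 3.88 Ω
Z = 3.60 − j3.88 Ω
|Z| = √(3.60² + 3.88²) = 5.29 Ω
I = V/|Z| = 756 mA
V_R = I·|Z_R| = 0.756 × 3.60 = 2.72 V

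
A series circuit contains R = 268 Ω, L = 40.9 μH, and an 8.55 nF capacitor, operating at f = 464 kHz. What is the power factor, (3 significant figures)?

0.959

ω = 2πf = 2.915e+06 rad/s
X_L = ωL = 119 Ω
X_C = 1/(ωC) = 40.1 Ω
Net reactance X = X_L − X_C = 79.1 Ω
Z = 268 + j79.1 Ω
|Z| = √(268² + 79.1²) = 279 Ω
∠Z = arctan(79.1/268) = 16.4°
cos φ = cos(16.4°) = 0.959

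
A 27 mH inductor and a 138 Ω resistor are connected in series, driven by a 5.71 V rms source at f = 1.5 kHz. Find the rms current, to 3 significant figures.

ω = 2πf = 9425 rad/s
X_L = ωL = 254 Ω
Z = 138 + j254 Ω
|Z| = √(138² + 254²) = 289 Ω
I = V/|Z| = 5.71/289 = 19.7 mA

19.7 mA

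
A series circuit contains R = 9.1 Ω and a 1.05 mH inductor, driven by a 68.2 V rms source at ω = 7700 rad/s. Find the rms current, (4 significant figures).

5.603 A

X_L = ωL = 8.085 Ω
Z = 9.100 + j8.085 Ω
|Z| = √(9.100² + 8.085²) = 12.17 Ω
I = V/|Z| = 68.2/12.17 = 5.603 A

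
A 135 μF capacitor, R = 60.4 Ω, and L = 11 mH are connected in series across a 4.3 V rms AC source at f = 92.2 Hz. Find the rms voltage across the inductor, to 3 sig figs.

0.451 V

ω = 2πf = 579.3 rad/s
X_L = ωL = 6.37 Ω
X_C = 1/(ωC) = 12.8 Ω
Net reactance X = X_L − X_C = -6.41 Ω
Z = 60.4 − j6.41 Ω
|Z| = √(60.4² + 6.41²) = 60.7 Ω
I = V/|Z| = 70.8 mA
V_L = I·|Z_L| = 0.0708 × 6.37 = 0.451 V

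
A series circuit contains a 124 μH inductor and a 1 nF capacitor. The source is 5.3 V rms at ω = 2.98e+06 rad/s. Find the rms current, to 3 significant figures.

X_L = ωL = 370 Ω
X_C = 1/(ωC) = 336 Ω
Net reactance X = X_L − X_C = 33.9 Ω
Z = j33.9 Ω
|Z| = √(0² + 33.9²) = 33.9 Ω
I = V/|Z| = 5.3/33.9 = 156 mA

156 mA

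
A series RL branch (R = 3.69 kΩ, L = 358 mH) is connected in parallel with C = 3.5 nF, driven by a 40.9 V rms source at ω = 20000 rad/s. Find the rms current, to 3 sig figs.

2.85 mA

X_L = ωL = 7160 Ω
X_C = 1/(ωC) = 14300 Ω
Branch 1 (R+jX_L): Z₁ = 3690 + j7160 Ω, |Z₁| = 8050 Ω
Branch 2 (−jX_C): Z₂ = −j14300 Ω
Parallel: Z = Z₁Z₂/(Z₁+Z₂), |Z| = 14300 Ω, ∠Z = 35.4°
I = V/|Z| = 40.9/14300 = 2.85 mA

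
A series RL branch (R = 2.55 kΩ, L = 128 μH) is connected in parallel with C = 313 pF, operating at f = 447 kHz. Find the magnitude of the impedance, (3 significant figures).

1100 Ω

ω = 2πf = 2.809e+06 rad/s
X_L = ωL = 359 Ω
X_C = 1/(ωC) = 1140 Ω
Branch 1 (R+jX_L): Z₁ = 2550 + j359 Ω, |Z₁| = 2580 Ω
Branch 2 (−jX_C): Z₂ = −j1140 Ω
Parallel: Z = Z₁Z₂/(Z₁+Z₂), |Z| = 1100 Ω, ∠Z = -65.0°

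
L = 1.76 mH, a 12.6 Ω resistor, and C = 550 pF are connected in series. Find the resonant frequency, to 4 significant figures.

ω₀ = 1/√(LC) = 1/√(0.00176 × 5.5e-10) = 1.016e+06 rad/s
f₀ = ω₀/(2π) = 161.8 kHz

161.8 kHz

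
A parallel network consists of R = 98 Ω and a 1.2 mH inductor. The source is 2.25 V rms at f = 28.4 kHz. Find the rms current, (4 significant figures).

ω = 2πf = 178400 rad/s
X_L = ωL = 214.1 Ω
Parallel: admittances add. Y = 1/R + 1/(jωL)
Y = (0.01020 − j0.004670) S
|Y| = 0.01122 S → |Z| = 1/|Y| = 89.11 Ω, ∠Z = −∠Y = 24.59°
I = V/|Z| = 2.25/89.11 = 25.25 mA

25.25 mA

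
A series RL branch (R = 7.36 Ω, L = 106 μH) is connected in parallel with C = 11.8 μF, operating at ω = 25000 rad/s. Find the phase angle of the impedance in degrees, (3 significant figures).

X_L = ωL = 2.65 Ω
X_C = 1/(ωC) = 3.39 Ω
Branch 1 (R+jX_L): Z₁ = 7.36 + j2.65 Ω, |Z₁| = 7.82 Ω
Branch 2 (−jX_C): Z₂ = −j3.39 Ω
Parallel: Z = Z₁Z₂/(Z₁+Z₂), |Z| = 3.58 Ω, ∠Z = -64.5°

-64.5°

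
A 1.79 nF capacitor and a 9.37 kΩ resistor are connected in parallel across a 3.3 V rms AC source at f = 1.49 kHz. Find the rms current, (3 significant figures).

ω = 2πf = 9362 rad/s
X_C = 1/(ωC) = 59700 Ω
Parallel: admittances add. Y = 1/R + jωC
Y = (0.000107 + j1.68e-05) S
|Y| = 0.000108 S → |Z| = 1/|Y| = 9260 Ω, ∠Z = −∠Y = -8.92°
I = V/|Z| = 3.3/9260 = 357 μA

357 μA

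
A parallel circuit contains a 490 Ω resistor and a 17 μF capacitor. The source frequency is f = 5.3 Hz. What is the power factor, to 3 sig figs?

ω = 2πf = 33.30 rad/s
X_C = 1/(ωC) = 1770 Ω
Parallel: admittances add. Y = 1/R + jωC
Y = (0.00204 + j0.000566) S
|Y| = 0.00212 S → |Z| = 1/|Y| = 472 Ω, ∠Z = −∠Y = -15.5°
cos φ = cos(-15.5°) = 0.964

0.964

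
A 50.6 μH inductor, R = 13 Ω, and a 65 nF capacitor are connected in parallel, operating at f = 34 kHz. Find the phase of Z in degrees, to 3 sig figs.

ω = 2πf = 213600 rad/s
X_L = ωL = 10.8 Ω
X_C = 1/(ωC) = 72.0 Ω
Parallel: admittances add. Y = 1/R + 1/(jωL) + jωC
Y = (0.0769 − j0.0786) S
|Y| = 0.110 S → |Z| = 1/|Y| = 9.09 Ω, ∠Z = −∠Y = 45.6°

45.6°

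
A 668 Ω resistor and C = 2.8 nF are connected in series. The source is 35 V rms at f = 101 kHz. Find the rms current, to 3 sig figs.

ω = 2πf = 634600 rad/s
X_C = 1/(ωC) = 563 Ω
Z = 668 − j563 Ω
|Z| = √(668² + 563²) = 873 Ω
I = V/|Z| = 35/873 = 40.1 mA

40.1 mA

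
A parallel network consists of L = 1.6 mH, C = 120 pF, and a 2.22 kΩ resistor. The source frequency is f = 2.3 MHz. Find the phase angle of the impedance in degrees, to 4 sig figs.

-75.08°

ω = 2πf = 1.445e+07 rad/s
X_L = ωL = 23120 Ω
X_C = 1/(ωC) = 576.6 Ω
Parallel: admittances add. Y = 1/R + 1/(jωL) + jωC
Y = (0.0004505 + j0.001691) S
|Y| = 0.001750 S → |Z| = 1/|Y| = 571.5 Ω, ∠Z = −∠Y = -75.08°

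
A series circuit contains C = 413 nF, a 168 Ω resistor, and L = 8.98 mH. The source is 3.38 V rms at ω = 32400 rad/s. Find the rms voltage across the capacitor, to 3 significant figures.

0.922 V

X_L = ωL = 291 Ω
X_C = 1/(ωC) = 74.7 Ω
Net reactance X = X_L − X_C = 216 Ω
Z = 168 + j216 Ω
|Z| = √(168² + 216²) = 274 Ω
I = V/|Z| = 12.3 mA
V_C = I·|Z_C| = 0.0123 × 74.7 = 0.922 V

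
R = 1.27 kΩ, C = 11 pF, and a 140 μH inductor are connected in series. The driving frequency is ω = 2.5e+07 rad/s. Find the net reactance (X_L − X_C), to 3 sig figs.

-136 Ω

X_L = ωL = 3500 Ω
X_C = 1/(ωC) = 3640 Ω
X = 3500 − 3640 = -136 Ω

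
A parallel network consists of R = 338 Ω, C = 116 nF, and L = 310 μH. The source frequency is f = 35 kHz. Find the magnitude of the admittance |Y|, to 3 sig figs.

ω = 2πf = 219900 rad/s
X_L = ωL = 68.2 Ω
X_C = 1/(ωC) = 39.2 Ω
Parallel: admittances add. Y = 1/R + 1/(jωL) + jωC
Y = (0.00296 + j0.0108) S
|Y| = 0.0112 S → |Z| = 1/|Y| = 89.0 Ω, ∠Z = −∠Y = -74.7°

11.2 mS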